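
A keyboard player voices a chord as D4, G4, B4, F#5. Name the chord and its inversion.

G major seventh, second inversion

Reducing to letter names: D, G, B, F#. These stack in thirds as G–B–D–F# — a G major seventh chord.
The lowest note is D, the fifth of the chord, so this is second inversion (figured bass 4/3).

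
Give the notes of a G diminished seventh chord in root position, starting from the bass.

Spelling G diminished seventh: G–Bb–Db–Fb. In root position the root is bass, giving G, Bb, Db, Fb from the bottom.

G, Bb, Db, Fb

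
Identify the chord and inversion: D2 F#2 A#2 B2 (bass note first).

B minor-major seventh, first inversion

The pitch classes D, F#, A#, B arrange in thirds as B–D–F#–A#: a B minor-major seventh chord.
D is the third of B minor-major seventh; third in the bass means first inversion (figured bass 6/5).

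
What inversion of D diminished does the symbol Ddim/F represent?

first inversion

Ddim/F means D diminished with F in the bass. F is the third of D diminished (D–F–Ab), so this is first inversion.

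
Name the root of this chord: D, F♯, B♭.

Reordering D, F#, Bb into stacked thirds gives Bb–D–F#; the bottom of that stack, Bb, is the root.

Bb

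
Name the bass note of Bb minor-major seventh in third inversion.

A

In third inversion the seventh is lowest. For Bb minor-major seventh (Bb–Db–F–A) that is A.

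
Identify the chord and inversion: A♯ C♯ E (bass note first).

A# diminished, root position

The pitch classes A#, C#, E arrange in thirds as A#–C#–E: an A# diminished triad.
With the root (A#) in the bass, the chord is in root position (figured bass 5/3).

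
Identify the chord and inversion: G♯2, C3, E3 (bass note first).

Reducing to letter names: G#, C, E. These stack in thirds as C–E–G# — a C augmented triad.
With the fifth (G#) in the bass, the chord is in second inversion (figured bass 6/4).

C augmented, second inversion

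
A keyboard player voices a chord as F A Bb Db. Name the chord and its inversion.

The pitch classes F, A, Bb, Db arrange in thirds as Bb–Db–F–A: a Bb minor-major seventh chord.
The lowest note is F, the fifth of the chord, so this is second inversion (figured bass 4/3).

Bb minor-major seventh, second inversion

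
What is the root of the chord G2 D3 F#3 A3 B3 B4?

G

Reordering G, D, F#, A, B into stacked thirds gives G–B–D–F#–A; the bottom of that stack, G, is the root.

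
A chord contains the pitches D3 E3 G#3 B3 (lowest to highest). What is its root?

The distinct letter names are D, E, G#, B. Arranged as a stack of thirds they read E–G#–B–D, so E is the root (an E dominant seventh chord).

E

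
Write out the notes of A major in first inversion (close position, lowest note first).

C#, E, A

A major is A–C#–E. First inversion puts the third (C#) in the bass, with the remaining tones above: C#, E, A.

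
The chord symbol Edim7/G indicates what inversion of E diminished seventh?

first inversion

Edim7/G means E diminished seventh with G in the bass. G is the third of E diminished seventh (E–G–Bb–Db), so this is first inversion.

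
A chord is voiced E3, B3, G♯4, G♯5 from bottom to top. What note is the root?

E

Reordering E, B, G# into stacked thirds gives E–G#–B; the bottom of that stack, E, is the root.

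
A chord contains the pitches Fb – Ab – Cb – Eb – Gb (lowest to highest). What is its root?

Fb

Reordering Fb, Ab, Cb, Eb, Gb into stacked thirds gives Fb–Ab–Cb–Eb–Gb; the bottom of that stack, Fb, is the root.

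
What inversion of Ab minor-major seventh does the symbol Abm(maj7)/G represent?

Abm(maj7)/G means Ab minor-major seventh with G in the bass. G is the seventh of Ab minor-major seventh (Ab–Cb–Eb–G), so this is third inversion.

third inversion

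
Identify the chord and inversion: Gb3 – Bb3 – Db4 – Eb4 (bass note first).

The pitch classes Gb, Bb, Db, Eb arrange in thirds as Eb–Gb–Bb–Db: an Eb minor seventh chord.
The lowest note is Gb, the third of the chord, so this is first inversion (figured bass 6/5).

Eb minor seventh, first inversion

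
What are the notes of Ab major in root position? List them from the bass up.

Ab, C, Eb

Ab major is Ab–C–Eb. Root position puts the root (Ab) in the bass, with the remaining tones above: Ab, C, Eb.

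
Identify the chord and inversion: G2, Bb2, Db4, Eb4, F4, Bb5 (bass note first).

The distinct note names are G, Bb, Db, Eb, F. Stacked in thirds they read Eb–G–Bb–Db–F, which is a dominant ninth chord on Eb.
The lowest note is G, the third of the chord, so this is first inversion.

Eb dominant ninth, first inversion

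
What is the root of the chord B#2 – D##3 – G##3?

Reordering B#, D##, G## into stacked thirds gives G##–B#–D##; the bottom of that stack, G##, is the root.

G##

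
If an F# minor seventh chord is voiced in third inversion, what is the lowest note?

In third inversion the seventh is lowest. For F# minor seventh (F#–A–C#–E) that is E.

E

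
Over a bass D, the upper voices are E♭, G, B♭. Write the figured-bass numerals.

The notes D, Eb, G, Bb stack in thirds as Eb–G–Bb–D — an Eb major seventh chord. The bass D is the seventh, so this is third inversion: figured 4/2.

4/2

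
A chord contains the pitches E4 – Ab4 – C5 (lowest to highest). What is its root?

Ab

E, Ab, C are the tones of an Ab augmented triad (Ab–C–E), making Ab the root.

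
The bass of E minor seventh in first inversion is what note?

G

The third of E minor seventh (E–G–B–D) is G; that is the bass in first inversion.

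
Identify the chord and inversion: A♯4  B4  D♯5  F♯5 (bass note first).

Reducing to letter names: A#, B, D#, F#. These stack in thirds as B–D#–F#–A# — a B major seventh chord.
The lowest note is A#, the seventh of the chord, so this is third inversion (figured bass 4/2).

B major seventh, third inversion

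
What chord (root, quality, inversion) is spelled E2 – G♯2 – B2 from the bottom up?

E major, root position

Reducing to letter names: E, G#, B. These stack in thirds as E–G#–B — an E major triad.
The lowest note is E, the root of the chord, so this is root position (figured bass 5/3).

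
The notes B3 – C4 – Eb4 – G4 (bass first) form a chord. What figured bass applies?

The notes B, C, Eb, G stack in thirds as C–Eb–G–B — a C minor-major seventh chord. The bass B is the seventh, so this is third inversion: figured 4/2.

4/2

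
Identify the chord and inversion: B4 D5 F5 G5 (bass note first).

Reducing to letter names: B, D, F, G. These stack in thirds as G–B–D–F — a G dominant seventh chord.
B is the third of G dominant seventh; third in the bass means first inversion (figured bass 6/5).

G dominant seventh, first inversion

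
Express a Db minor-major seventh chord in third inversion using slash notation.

Dbm(maj7)/C

Third inversion of Db minor-major seventh has the seventh (C) in the bass. As a slash chord: Dbm(maj7)/C.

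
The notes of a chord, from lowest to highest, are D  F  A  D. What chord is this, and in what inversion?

D minor, root position

The pitch classes D, F, A arrange in thirds as D–F–A: a D minor triad.
With the root (D) in the bass, the chord is in root position (figured bass 5/3).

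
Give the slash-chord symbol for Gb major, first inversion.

GbM/Bb

First inversion of Gb major has the third (Bb) in the bass. As a slash chord: GbM/Bb.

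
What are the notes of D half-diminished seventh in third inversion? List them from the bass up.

Spelling D half-diminished seventh: D–F–Ab–C. In third inversion the seventh is bass, giving C, D, F, Ab from the bottom.

C, D, F, Ab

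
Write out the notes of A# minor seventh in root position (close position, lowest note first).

A#, C#, E#, G#

Spelling A# minor seventh: A#–C#–E#–G#. In root position the root is bass, giving A#, C#, E#, G# from the bottom.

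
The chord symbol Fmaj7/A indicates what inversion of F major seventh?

Fmaj7/A means F major seventh with A in the bass. A is the third of F major seventh (F–A–C–E), so this is first inversion.

first inversion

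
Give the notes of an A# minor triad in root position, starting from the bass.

A#, C#, E#

A# minor is A#–C#–E#. Root position puts the root (A#) in the bass, with the remaining tones above: A#, C#, E#.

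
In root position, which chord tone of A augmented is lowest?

A

The root of A augmented (A–C#–E#) is A; that is the bass in root position.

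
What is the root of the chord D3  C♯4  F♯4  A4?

D

Reordering D, C#, F#, A into stacked thirds gives D–F#–A–C#; the bottom of that stack, D, is the root.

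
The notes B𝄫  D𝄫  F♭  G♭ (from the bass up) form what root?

Bbb, Dbb, Fb, Gb are the tones of a Gb half-diminished seventh chord (Gb–Bbb–Dbb–Fb), making Gb the root.

Gb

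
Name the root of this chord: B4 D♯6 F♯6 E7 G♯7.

E

The distinct letter names are B, D#, F#, E, G#. Arranged as a stack of thirds they read E–G#–B–D#–F#, so E is the root (an E major ninth chord).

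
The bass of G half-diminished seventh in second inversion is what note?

In second inversion the fifth is lowest. For G half-diminished seventh (G–Bb–Db–F) that is Db.

Db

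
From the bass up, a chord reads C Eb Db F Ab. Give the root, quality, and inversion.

Db major ninth, third inversion

Reducing to letter names: C, Eb, Db, F, Ab. These stack in thirds as Db–F–Ab–C–Eb — a Db major ninth chord.
With the seventh (C) in the bass, the chord is in third inversion.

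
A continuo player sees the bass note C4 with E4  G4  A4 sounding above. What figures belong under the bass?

The notes C, E, G, A stack in thirds as A–C–E–G — an A minor seventh chord. The bass C is the third, so this is first inversion: figured 6/5.

6/5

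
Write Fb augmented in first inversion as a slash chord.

Fbaug/Ab

First inversion of Fb augmented has the third (Ab) in the bass. As a slash chord: Fbaug/Ab.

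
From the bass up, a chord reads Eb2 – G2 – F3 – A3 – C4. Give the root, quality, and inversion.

The pitch classes Eb, G, F, A, C arrange in thirds as F–A–C–Eb–G: an F dominant ninth chord.
Eb is the seventh of F dominant ninth; seventh in the bass means third inversion.

F dominant ninth, third inversion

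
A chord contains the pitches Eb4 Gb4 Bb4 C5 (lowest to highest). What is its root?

Eb, Gb, Bb, C are the tones of a C half-diminished seventh chord (C–Eb–Gb–Bb), making C the root.

C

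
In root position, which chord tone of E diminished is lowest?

E

The root of E diminished (E–G–Bb) is E; that is the bass in root position.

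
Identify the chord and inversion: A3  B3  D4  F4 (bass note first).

B half-diminished seventh, third inversion

The pitch classes A, B, D, F arrange in thirds as B–D–F–A: a B half-diminished seventh chord.
With the seventh (A) in the bass, the chord is in third inversion (figured bass 4/2).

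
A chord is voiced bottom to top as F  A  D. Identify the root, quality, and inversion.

The distinct note names are F, A, D. Stacked in thirds they read D–F–A, which is a minor triad on D.
F is the third of D minor; third in the bass means first inversion (figured bass 6).

D minor, first inversion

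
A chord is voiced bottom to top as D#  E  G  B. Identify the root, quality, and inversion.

The pitch classes D#, E, G, B arrange in thirds as E–G–B–D#: an E minor-major seventh chord.
With the seventh (D#) in the bass, the chord is in third inversion (figured bass 4/2).

E minor-major seventh, third inversion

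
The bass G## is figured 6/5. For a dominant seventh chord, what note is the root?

E#

The figures 6/5 mean the third of the chord is in the bass. If G## is the third of a dominant seventh chord, the root is E# (chord tones E#–G##–B#–D#).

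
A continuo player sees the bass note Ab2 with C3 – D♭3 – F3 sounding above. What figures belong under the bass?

The notes Ab, C, Db, F stack in thirds as Db–F–Ab–C — a Db major seventh chord. The bass Ab is the fifth, so this is second inversion: figured 4/3.

4/3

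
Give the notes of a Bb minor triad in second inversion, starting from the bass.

Bb minor is Bb–Db–F. Second inversion puts the fifth (F) in the bass, with the remaining tones above: F, Bb, Db.

F, Bb, Db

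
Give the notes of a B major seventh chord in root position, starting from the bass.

Spelling B major seventh: B–D#–F#–A#. In root position the root is bass, giving B, D#, F#, A# from the bottom.

B, D#, F#, A#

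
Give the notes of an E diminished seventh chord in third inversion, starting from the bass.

Db, E, G, Bb

The chord tones are E–G–Bb–Db. With the seventh (Db) lowest for third inversion: Db, E, G, Bb.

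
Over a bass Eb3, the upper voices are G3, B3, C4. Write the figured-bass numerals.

6/5

The notes Eb, G, B, C stack in thirds as C–Eb–G–B — a C minor-major seventh chord. The bass Eb is the third, so this is first inversion: figured 6/5.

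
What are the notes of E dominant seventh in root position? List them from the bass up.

E dominant seventh is E–G#–B–D. Root position puts the root (E) in the bass, with the remaining tones above: E, G#, B, D.

E, G#, B, D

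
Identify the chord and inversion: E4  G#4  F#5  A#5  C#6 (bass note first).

F# dominant ninth, third inversion

The distinct note names are E, G#, F#, A#, C#. Stacked in thirds they read F#–A#–C#–E–G#, which is a dominant ninth chord on F#.
E is the seventh of F# dominant ninth; seventh in the bass means third inversion.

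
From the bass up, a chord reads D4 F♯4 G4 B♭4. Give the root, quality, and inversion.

Reducing to letter names: D, F#, G, Bb. These stack in thirds as G–Bb–D–F# — a G minor-major seventh chord.
The lowest note is D, the fifth of the chord, so this is second inversion (figured bass 4/3).

G minor-major seventh, second inversion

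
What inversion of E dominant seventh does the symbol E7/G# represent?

E7/G# means E dominant seventh with G# in the bass. G# is the third of E dominant seventh (E–G#–B–D), so this is first inversion.

first inversion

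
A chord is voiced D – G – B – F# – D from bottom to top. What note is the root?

D, G, B, F# are the tones of a G major seventh chord (G–B–D–F#), making G the root.

G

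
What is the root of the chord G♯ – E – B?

Reordering G#, E, B into stacked thirds gives E–G#–B; the bottom of that stack, E, is the root.

E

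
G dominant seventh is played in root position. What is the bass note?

G

G dominant seventh is G–B–D–F. Root position places the root in the bass: G.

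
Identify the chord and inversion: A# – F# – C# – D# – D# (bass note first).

D# minor seventh, second inversion

The pitch classes A#, F#, C#, D# arrange in thirds as D#–F#–A#–C#: a D# minor seventh chord.
A# is the fifth of D# minor seventh; fifth in the bass means second inversion (figured bass 4/3).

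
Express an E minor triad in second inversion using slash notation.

Second inversion of E minor has the fifth (B) in the bass. As a slash chord: Em/B.

Em/B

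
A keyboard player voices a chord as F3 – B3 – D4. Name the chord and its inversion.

B diminished, second inversion

The distinct note names are F, B, D. Stacked in thirds they read B–D–F, which is a diminished triad on B.
With the fifth (F) in the bass, the chord is in second inversion (figured bass 6/4).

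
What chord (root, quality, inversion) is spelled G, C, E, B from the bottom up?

C major seventh, second inversion

The distinct note names are G, C, E, B. Stacked in thirds they read C–E–G–B, which is a major seventh chord on C.
G is the fifth of C major seventh; fifth in the bass means second inversion (figured bass 4/3).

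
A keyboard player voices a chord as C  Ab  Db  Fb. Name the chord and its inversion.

Reducing to letter names: C, Ab, Db, Fb. These stack in thirds as Db–Fb–Ab–C — a Db minor-major seventh chord.
With the seventh (C) in the bass, the chord is in third inversion (figured bass 4/2).

Db minor-major seventh, third inversion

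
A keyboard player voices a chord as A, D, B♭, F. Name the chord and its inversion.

The pitch classes A, D, Bb, F arrange in thirds as Bb–D–F–A: a Bb major seventh chord.
With the seventh (A) in the bass, the chord is in third inversion (figured bass 4/2).

Bb major seventh, third inversion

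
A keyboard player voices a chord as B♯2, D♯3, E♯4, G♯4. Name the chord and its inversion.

Reducing to letter names: B#, D#, E#, G#. These stack in thirds as E#–G#–B#–D# — an E# minor seventh chord.
B# is the fifth of E# minor seventh; fifth in the bass means second inversion (figured bass 4/3).

E# minor seventh, second inversion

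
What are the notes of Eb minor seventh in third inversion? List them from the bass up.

Spelling Eb minor seventh: Eb–Gb–Bb–Db. In third inversion the seventh is bass, giving Db, Eb, Gb, Bb from the bottom.

Db, Eb, Gb, Bb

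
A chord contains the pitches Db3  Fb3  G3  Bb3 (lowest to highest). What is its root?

G

The distinct letter names are Db, Fb, G, Bb. Arranged as a stack of thirds they read G–Bb–Db–Fb, so G is the root (a G diminished seventh chord).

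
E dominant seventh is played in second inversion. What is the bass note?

In second inversion the fifth is lowest. For E dominant seventh (E–G#–B–D) that is B.

B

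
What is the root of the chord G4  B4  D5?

The distinct letter names are G, B, D. Arranged as a stack of thirds they read G–B–D, so G is the root (a G major triad).

G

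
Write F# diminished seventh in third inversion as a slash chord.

Third inversion of F# diminished seventh has the seventh (Eb) in the bass. As a slash chord: F#dim7/Eb.

F#dim7/Eb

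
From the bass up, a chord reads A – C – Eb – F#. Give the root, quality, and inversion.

The pitch classes A, C, Eb, F# arrange in thirds as F#–A–C–Eb: an F# diminished seventh chord.
The lowest note is A, the third of the chord, so this is first inversion (figured bass 6/5).

F# diminished seventh, first inversion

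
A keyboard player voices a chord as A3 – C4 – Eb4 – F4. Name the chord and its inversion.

The distinct note names are A, C, Eb, F. Stacked in thirds they read F–A–C–Eb, which is a dominant seventh chord on F.
With the third (A) in the bass, the chord is in first inversion (figured bass 6/5).

F dominant seventh, first inversion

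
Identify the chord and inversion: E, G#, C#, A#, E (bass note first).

A# half-diminished seventh, second inversion

The pitch classes E, G#, C#, A# arrange in thirds as A#–C#–E–G#: an A# half-diminished seventh chord.
E is the fifth of A# half-diminished seventh; fifth in the bass means second inversion (figured bass 4/3).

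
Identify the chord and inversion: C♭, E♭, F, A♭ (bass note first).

The distinct note names are Cb, Eb, F, Ab. Stacked in thirds they read F–Ab–Cb–Eb, which is a half-diminished seventh chord on F.
The lowest note is Cb, the fifth of the chord, so this is second inversion (figured bass 4/3).

F half-diminished seventh, second inversion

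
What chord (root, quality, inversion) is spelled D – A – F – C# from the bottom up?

D minor-major seventh, root position

The distinct note names are D, A, F, C#. Stacked in thirds they read D–F–A–C#, which is a minor-major seventh chord on D.
The lowest note is D, the root of the chord, so this is root position (figured bass 7).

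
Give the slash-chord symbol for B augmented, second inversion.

Second inversion of B augmented has the fifth (F##) in the bass. As a slash chord: Baug/F##.

Baug/F##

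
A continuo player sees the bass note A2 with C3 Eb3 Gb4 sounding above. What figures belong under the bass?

7

The notes A, C, Eb, Gb stack in thirds as A–C–Eb–Gb — an A diminished seventh chord. The bass A is the root, so this is root position: figured 7.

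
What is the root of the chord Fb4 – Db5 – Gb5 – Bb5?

Gb

The distinct letter names are Fb, Db, Gb, Bb. Arranged as a stack of thirds they read Gb–Bb–Db–Fb, so Gb is the root (a Gb dominant seventh chord).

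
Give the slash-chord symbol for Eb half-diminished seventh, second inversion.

Second inversion of Eb half-diminished seventh has the fifth (Bbb) in the bass. As a slash chord: Ebø7/Bbb.

Ebø7/Bbb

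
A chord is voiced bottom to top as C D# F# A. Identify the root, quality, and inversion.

D# diminished seventh, third inversion

Reducing to letter names: C, D#, F#, A. These stack in thirds as D#–F#–A–C — a D# diminished seventh chord.
C is the seventh of D# diminished seventh; seventh in the bass means third inversion (figured bass 4/2).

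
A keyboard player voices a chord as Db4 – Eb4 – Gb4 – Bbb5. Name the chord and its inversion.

The pitch classes Db, Eb, Gb, Bbb arrange in thirds as Eb–Gb–Bbb–Db: an Eb half-diminished seventh chord.
Db is the seventh of Eb half-diminished seventh; seventh in the bass means third inversion (figured bass 4/2).

Eb half-diminished seventh, third inversion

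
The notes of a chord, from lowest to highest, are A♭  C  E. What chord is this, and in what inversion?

Ab augmented, root position

Reducing to letter names: Ab, C, E. These stack in thirds as Ab–C–E — an Ab augmented triad.
The lowest note is Ab, the root of the chord, so this is root position (figured bass 5/3).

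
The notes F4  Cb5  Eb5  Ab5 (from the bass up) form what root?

F

F, Cb, Eb, Ab are the tones of an F half-diminished seventh chord (F–Ab–Cb–Eb), making F the root.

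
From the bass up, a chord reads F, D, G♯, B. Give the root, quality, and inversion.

G# diminished seventh, third inversion

The distinct note names are F, D, G#, B. Stacked in thirds they read G#–B–D–F, which is a diminished seventh chord on G#.
The lowest note is F, the seventh of the chord, so this is third inversion (figured bass 4/2).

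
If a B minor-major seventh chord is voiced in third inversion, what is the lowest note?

B minor-major seventh is B–D–F#–A#. Third inversion places the seventh in the bass: A#.

A#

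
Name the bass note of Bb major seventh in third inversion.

In third inversion the seventh is lowest. For Bb major seventh (Bb–D–F–A) that is A.

A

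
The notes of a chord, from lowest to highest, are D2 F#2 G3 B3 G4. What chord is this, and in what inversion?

Reducing to letter names: D, F#, G, B. These stack in thirds as G–B–D–F# — a G major seventh chord.
The lowest note is D, the fifth of the chord, so this is second inversion (figured bass 4/3).

G major seventh, second inversion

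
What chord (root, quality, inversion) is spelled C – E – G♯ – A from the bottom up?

A minor-major seventh, first inversion

Reducing to letter names: C, E, G#, A. These stack in thirds as A–C–E–G# — an A minor-major seventh chord.
With the third (C) in the bass, the chord is in first inversion (figured bass 6/5).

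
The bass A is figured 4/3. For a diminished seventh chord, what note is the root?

The figures 4/3 mean the fifth of the chord is in the bass. If A is the fifth of a diminished seventh chord, the root is D# (chord tones D#–F#–A–C).

D#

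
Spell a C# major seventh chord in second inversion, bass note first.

G#, B#, C#, E#

C# major seventh is C#–E#–G#–B#. Second inversion puts the fifth (G#) in the bass, with the remaining tones above: G#, B#, C#, E#.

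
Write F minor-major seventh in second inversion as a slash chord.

Second inversion of F minor-major seventh has the fifth (C) in the bass. As a slash chord: Fm(maj7)/C.

Fm(maj7)/C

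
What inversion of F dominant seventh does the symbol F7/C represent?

second inversion

F7/C means F dominant seventh with C in the bass. C is the fifth of F dominant seventh (F–A–C–Eb), so this is second inversion.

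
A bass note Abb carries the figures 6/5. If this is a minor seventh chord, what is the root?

The figures 6/5 mean the third of the chord is in the bass. If Abb is the third of a minor seventh chord, the root is Fb (chord tones Fb–Abb–Cb–Ebb).

Fb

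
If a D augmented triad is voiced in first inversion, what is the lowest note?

In first inversion the third is lowest. For D augmented (D–F#–A#) that is F#.

F#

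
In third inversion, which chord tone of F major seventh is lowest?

E

F major seventh is F–A–C–E. Third inversion places the seventh in the bass: E.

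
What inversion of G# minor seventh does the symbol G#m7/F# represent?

third inversion

G#m7/F# means G# minor seventh with F# in the bass. F# is the seventh of G# minor seventh (G#–B–D#–F#), so this is third inversion.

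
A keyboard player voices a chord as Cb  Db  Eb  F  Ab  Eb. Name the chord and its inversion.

Db dominant ninth, third inversion

The pitch classes Cb, Db, Eb, F, Ab arrange in thirds as Db–F–Ab–Cb–Eb: a Db dominant ninth chord.
The lowest note is Cb, the seventh of the chord, so this is third inversion.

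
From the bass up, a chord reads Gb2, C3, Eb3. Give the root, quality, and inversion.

The pitch classes Gb, C, Eb arrange in thirds as C–Eb–Gb: a C diminished triad.
Gb is the fifth of C diminished; fifth in the bass means second inversion (figured bass 6/4).

C diminished, second inversion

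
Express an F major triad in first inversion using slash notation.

First inversion of F major has the third (A) in the bass. As a slash chord: FM/A.

FM/A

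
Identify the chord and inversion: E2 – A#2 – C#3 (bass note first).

A# diminished, second inversion

Reducing to letter names: E, A#, C#. These stack in thirds as A#–C#–E — an A# diminished triad.
The lowest note is E, the fifth of the chord, so this is second inversion (figured bass 6/4).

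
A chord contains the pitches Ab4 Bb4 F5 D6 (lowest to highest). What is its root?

Bb

The distinct letter names are Ab, Bb, F, D. Arranged as a stack of thirds they read Bb–D–F–Ab, so Bb is the root (a Bb dominant seventh chord).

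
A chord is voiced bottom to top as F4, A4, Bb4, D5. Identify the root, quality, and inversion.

The distinct note names are F, A, Bb, D. Stacked in thirds they read Bb–D–F–A, which is a major seventh chord on Bb.
With the fifth (F) in the bass, the chord is in second inversion (figured bass 4/3).

Bb major seventh, second inversion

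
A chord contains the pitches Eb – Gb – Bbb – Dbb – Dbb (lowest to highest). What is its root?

Eb, Gb, Bbb, Dbb are the tones of an Eb diminished seventh chord (Eb–Gb–Bbb–Dbb), making Eb the root.

Eb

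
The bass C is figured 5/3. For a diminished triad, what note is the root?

C

The figures 5/3 mean the root of the chord is in the bass. If C is the root of a diminished triad, the root is C (chord tones C–Eb–Gb).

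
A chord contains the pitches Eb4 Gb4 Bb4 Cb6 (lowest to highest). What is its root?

Cb

The distinct letter names are Eb, Gb, Bb, Cb. Arranged as a stack of thirds they read Cb–Eb–Gb–Bb, so Cb is the root (a Cb major seventh chord).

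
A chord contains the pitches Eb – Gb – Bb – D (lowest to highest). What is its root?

Eb

Reordering Eb, Gb, Bb, D into stacked thirds gives Eb–Gb–Bb–D; the bottom of that stack, Eb, is the root.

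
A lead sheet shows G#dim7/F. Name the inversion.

G#dim7/F means G# diminished seventh with F in the bass. F is the seventh of G# diminished seventh (G#–B–D–F), so this is third inversion.

third inversion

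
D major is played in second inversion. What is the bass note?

A

In second inversion the fifth is lowest. For D major (D–F#–A) that is A.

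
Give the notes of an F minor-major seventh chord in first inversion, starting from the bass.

The chord tones are F–Ab–C–E. With the third (Ab) lowest for first inversion: Ab, C, E, F.

Ab, C, E, F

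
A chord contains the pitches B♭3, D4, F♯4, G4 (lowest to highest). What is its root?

The distinct letter names are Bb, D, F#, G. Arranged as a stack of thirds they read G–Bb–D–F#, so G is the root (a G minor-major seventh chord).

G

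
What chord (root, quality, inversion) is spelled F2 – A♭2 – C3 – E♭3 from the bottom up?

F minor seventh, root position

The distinct note names are F, Ab, C, Eb. Stacked in thirds they read F–Ab–C–Eb, which is a minor seventh chord on F.
With the root (F) in the bass, the chord is in root position (figured bass 7).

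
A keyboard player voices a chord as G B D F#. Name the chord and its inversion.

The pitch classes G, B, D, F# arrange in thirds as G–B–D–F#: a G major seventh chord.
With the root (G) in the bass, the chord is in root position (figured bass 7).

G major seventh, root position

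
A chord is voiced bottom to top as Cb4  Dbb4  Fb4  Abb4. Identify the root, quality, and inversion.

The distinct note names are Cb, Dbb, Fb, Abb. Stacked in thirds they read Dbb–Fb–Abb–Cb, which is a major seventh chord on Dbb.
With the seventh (Cb) in the bass, the chord is in third inversion (figured bass 4/2).

Dbb major seventh, third inversion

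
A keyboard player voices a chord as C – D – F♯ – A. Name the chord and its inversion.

D dominant seventh, third inversion

The distinct note names are C, D, F#, A. Stacked in thirds they read D–F#–A–C, which is a dominant seventh chord on D.
C is the seventh of D dominant seventh; seventh in the bass means third inversion (figured bass 4/2).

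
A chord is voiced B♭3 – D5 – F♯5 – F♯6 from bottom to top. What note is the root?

Bb

Bb, D, F# are the tones of a Bb augmented triad (Bb–D–F#), making Bb the root.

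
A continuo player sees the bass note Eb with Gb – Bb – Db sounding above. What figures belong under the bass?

7

The notes Eb, Gb, Bb, Db stack in thirds as Eb–Gb–Bb–Db — an Eb minor seventh chord. The bass Eb is the root, so this is root position: figured 7.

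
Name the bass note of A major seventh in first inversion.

C#

The third of A major seventh (A–C#–E–G#) is C#; that is the bass in first inversion.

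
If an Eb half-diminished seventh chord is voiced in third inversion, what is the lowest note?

Eb half-diminished seventh is Eb–Gb–Bbb–Db. Third inversion places the seventh in the bass: Db.

Db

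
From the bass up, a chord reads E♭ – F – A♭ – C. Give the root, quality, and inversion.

The distinct note names are Eb, F, Ab, C. Stacked in thirds they read F–Ab–C–Eb, which is a minor seventh chord on F.
With the seventh (Eb) in the bass, the chord is in third inversion (figured bass 4/2).

F minor seventh, third inversion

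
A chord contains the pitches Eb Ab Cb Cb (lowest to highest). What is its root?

Eb, Ab, Cb are the tones of an Ab minor triad (Ab–Cb–Eb), making Ab the root.

Ab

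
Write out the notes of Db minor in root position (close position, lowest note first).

Db minor is Db–Fb–Ab. Root position puts the root (Db) in the bass, with the remaining tones above: Db, Fb, Ab.

Db, Fb, Ab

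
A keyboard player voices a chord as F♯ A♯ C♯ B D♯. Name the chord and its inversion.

B major ninth, second inversion

The distinct note names are F#, A#, C#, B, D#. Stacked in thirds they read B–D#–F#–A#–C#, which is a major ninth chord on B.
F# is the fifth of B major ninth; fifth in the bass means second inversion.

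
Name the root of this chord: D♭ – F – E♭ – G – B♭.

Db, F, Eb, G, Bb are the tones of an Eb dominant ninth chord (Eb–G–Bb–Db–F), making Eb the root.

Eb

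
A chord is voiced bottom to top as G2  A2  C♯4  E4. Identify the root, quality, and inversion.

The pitch classes G, A, C#, E arrange in thirds as A–C#–E–G: an A dominant seventh chord.
G is the seventh of A dominant seventh; seventh in the bass means third inversion (figured bass 4/2).

A dominant seventh, third inversion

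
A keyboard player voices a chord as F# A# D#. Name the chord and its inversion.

The pitch classes F#, A#, D# arrange in thirds as D#–F#–A#: a D# minor triad.
F# is the third of D# minor; third in the bass means first inversion (figured bass 6).

D# minor, first inversion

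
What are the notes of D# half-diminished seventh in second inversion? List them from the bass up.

A, C#, D#, F#

The chord tones are D#–F#–A–C#. With the fifth (A) lowest for second inversion: A, C#, D#, F#.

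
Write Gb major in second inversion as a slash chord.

GbM/Db

Second inversion of Gb major has the fifth (Db) in the bass. As a slash chord: GbM/Db.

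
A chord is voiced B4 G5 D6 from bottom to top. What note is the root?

Reordering B, G, D into stacked thirds gives G–B–D; the bottom of that stack, G, is the root.

G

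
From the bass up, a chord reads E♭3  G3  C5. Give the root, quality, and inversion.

The distinct note names are Eb, G, C. Stacked in thirds they read C–Eb–G, which is a minor triad on C.
With the third (Eb) in the bass, the chord is in first inversion (figured bass 6).

C minor, first inversion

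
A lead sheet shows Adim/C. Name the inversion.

Adim/C means A diminished with C in the bass. C is the third of A diminished (A–C–Eb), so this is first inversion.

first inversion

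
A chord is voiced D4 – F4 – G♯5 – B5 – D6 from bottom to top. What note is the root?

G#

Reordering D, F, G#, B into stacked thirds gives G#–B–D–F; the bottom of that stack, G#, is the root.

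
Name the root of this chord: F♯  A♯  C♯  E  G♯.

F#

F#, A#, C#, E, G# are the tones of an F# dominant ninth chord (F#–A#–C#–E–G#), making F# the root.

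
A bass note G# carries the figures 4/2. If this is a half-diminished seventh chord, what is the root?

The figures 4/2 mean the seventh of the chord is in the bass. If G# is the seventh of a half-diminished seventh chord, the root is A# (chord tones A#–C#–E–G#).

A#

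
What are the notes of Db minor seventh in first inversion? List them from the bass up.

Spelling Db minor seventh: Db–Fb–Ab–Cb. In first inversion the third is bass, giving Fb, Ab, Cb, Db from the bottom.

Fb, Ab, Cb, Db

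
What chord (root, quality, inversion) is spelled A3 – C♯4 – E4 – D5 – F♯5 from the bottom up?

D major ninth, second inversion

The pitch classes A, C#, E, D, F# arrange in thirds as D–F#–A–C#–E: a D major ninth chord.
A is the fifth of D major ninth; fifth in the bass means second inversion.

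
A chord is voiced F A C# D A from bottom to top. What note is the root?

D

The distinct letter names are F, A, C#, D. Arranged as a stack of thirds they read D–F–A–C#, so D is the root (a D minor-major seventh chord).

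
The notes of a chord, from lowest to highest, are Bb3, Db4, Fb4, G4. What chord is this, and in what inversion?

The distinct note names are Bb, Db, Fb, G. Stacked in thirds they read G–Bb–Db–Fb, which is a diminished seventh chord on G.
Bb is the third of G diminished seventh; third in the bass means first inversion (figured bass 6/5).

G diminished seventh, first inversion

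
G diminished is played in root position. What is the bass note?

G

The root of G diminished (G–Bb–Db) is G; that is the bass in root position.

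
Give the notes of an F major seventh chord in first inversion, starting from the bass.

A, C, E, F

Spelling F major seventh: F–A–C–E. In first inversion the third is bass, giving A, C, E, F from the bottom.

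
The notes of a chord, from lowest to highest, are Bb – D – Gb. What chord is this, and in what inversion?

Gb augmented, first inversion

The distinct note names are Bb, D, Gb. Stacked in thirds they read Gb–Bb–D, which is an augmented triad on Gb.
With the third (Bb) in the bass, the chord is in first inversion (figured bass 6).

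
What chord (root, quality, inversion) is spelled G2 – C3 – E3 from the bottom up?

The distinct note names are G, C, E. Stacked in thirds they read C–E–G, which is a major triad on C.
G is the fifth of C major; fifth in the bass means second inversion (figured bass 6/4).

C major, second inversion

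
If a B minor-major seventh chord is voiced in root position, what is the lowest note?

The root of B minor-major seventh (B–D–F#–A#) is B; that is the bass in root position.

B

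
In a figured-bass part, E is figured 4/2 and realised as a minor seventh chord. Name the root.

The figures 4/2 mean the seventh of the chord is in the bass. If E is the seventh of a minor seventh chord, the root is F# (chord tones F#–A–C#–E).

F#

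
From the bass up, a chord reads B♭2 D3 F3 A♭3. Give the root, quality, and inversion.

The pitch classes Bb, D, F, Ab arrange in thirds as Bb–D–F–Ab: a Bb dominant seventh chord.
With the root (Bb) in the bass, the chord is in root position (figured bass 7).

Bb dominant seventh, root position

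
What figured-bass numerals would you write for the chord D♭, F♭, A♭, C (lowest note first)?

7

The notes Db, Fb, Ab, C stack in thirds as Db–Fb–Ab–C — a Db minor-major seventh chord. The bass Db is the root, so this is root position: figured 7.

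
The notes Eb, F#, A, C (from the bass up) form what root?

F#

Reordering Eb, F#, A, C into stacked thirds gives F#–A–C–Eb; the bottom of that stack, F#, is the root.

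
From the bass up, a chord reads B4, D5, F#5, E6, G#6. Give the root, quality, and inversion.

The distinct note names are B, D, F#, E, G#. Stacked in thirds they read E–G#–B–D–F#, which is a dominant ninth chord on E.
The lowest note is B, the fifth of the chord, so this is second inversion.

E dominant ninth, second inversion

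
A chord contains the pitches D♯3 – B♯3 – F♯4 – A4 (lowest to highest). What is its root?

The distinct letter names are D#, B#, F#, A. Arranged as a stack of thirds they read B#–D#–F#–A, so B# is the root (a B# diminished seventh chord).

B#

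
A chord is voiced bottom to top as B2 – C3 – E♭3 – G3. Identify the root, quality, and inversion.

Reducing to letter names: B, C, Eb, G. These stack in thirds as C–Eb–G–B — a C minor-major seventh chord.
B is the seventh of C minor-major seventh; seventh in the bass means third inversion (figured bass 4/2).

C minor-major seventh, third inversion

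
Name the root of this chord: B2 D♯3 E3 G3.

E

Reordering B, D#, E, G into stacked thirds gives E–G–B–D#; the bottom of that stack, E, is the root.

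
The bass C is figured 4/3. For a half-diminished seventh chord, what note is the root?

F#

The figures 4/3 mean the fifth of the chord is in the bass. If C is the fifth of a half-diminished seventh chord, the root is F# (chord tones F#–A–C–E).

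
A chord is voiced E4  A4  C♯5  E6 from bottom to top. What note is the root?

Reordering E, A, C# into stacked thirds gives A–C#–E; the bottom of that stack, A, is the root.

A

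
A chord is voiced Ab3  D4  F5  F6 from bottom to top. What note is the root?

Ab, D, F are the tones of a D diminished triad (D–F–Ab), making D the root.

D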